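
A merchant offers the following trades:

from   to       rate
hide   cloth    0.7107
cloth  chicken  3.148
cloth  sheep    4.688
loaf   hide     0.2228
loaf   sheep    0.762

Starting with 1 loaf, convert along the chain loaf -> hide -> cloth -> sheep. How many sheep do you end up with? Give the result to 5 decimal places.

1 loaf × 0.2228 = 0.2228 hide
0.2228 hide × 0.7107 = 0.15834396 cloth
0.15834396 cloth × 4.688 = 0.74231648448 sheep

0.74232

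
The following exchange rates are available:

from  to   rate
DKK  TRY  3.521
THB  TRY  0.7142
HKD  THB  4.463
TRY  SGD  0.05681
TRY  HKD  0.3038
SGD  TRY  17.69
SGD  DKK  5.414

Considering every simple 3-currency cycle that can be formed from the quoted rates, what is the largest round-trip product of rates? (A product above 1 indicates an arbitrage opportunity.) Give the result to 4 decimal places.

TRY→SGD→DKK→TRY: 0.05681 × 5.414 × 3.521 = 1.08295
TRY→HKD→THB→TRY: 0.3038 × 4.463 × 0.7142 = 0.96835
Maximum is TRY→SGD→DKK→TRY at 1.0830; arbitrage exists.

1.0830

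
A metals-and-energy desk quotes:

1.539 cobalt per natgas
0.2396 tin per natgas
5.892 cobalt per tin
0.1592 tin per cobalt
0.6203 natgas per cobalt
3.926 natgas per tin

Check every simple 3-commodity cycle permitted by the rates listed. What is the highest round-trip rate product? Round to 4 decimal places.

0.9619

natgas→cobalt→tin→natgas: 1.539 × 0.1592 × 3.926 = 0.96190
natgas→tin→cobalt→natgas: 0.2396 × 5.892 × 0.6203 = 0.87569
Maximum is natgas→cobalt→tin→natgas at 0.9619; no arbitrage — every cycle loses value.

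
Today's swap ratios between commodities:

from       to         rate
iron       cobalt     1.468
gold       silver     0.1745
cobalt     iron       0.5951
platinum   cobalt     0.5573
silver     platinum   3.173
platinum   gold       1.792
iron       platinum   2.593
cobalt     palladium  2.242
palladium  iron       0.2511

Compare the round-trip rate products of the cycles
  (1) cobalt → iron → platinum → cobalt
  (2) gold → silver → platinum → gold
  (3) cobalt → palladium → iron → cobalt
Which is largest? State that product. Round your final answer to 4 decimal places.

0.9922

(1) 0.5951 × 2.593 × 0.5573 = 0.85997
(2) 0.1745 × 3.173 × 1.792 = 0.99221
(3) 2.242 × 0.2511 × 1.468 = 0.82643
Highest is cycle (2) at 0.9922 (≤1, no arbitrage).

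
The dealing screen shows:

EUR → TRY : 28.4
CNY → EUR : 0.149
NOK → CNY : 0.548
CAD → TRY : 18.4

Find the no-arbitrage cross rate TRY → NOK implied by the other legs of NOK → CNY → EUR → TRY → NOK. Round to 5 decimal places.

0.43124

Known legs of the cycle: 0.548 × 0.149 × 28.4 = 2.3189168
For no arbitrage the full-cycle product must be 1, so the missing rate is 1 / 2.3189168 ≈ 0.4312358.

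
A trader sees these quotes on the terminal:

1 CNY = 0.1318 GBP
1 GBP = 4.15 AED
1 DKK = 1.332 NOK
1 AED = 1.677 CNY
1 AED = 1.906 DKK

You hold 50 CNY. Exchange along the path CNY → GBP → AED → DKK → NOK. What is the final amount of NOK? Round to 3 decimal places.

69.432

50 CNY × 0.1318 = 6.59 GBP
6.59 GBP × 4.15 = 27.3485 AED
27.3485 AED × 1.906 = 52.126241 DKK
52.126241 DKK × 1.332 = 69.432153012 NOK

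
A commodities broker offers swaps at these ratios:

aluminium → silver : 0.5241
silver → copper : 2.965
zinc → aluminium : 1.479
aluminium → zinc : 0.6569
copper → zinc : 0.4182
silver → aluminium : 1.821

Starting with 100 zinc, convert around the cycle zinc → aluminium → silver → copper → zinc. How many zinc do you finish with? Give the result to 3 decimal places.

100 zinc × 1.479 = 147.9 aluminium
147.9 aluminium × 0.5241 = 77.51439 silver
77.51439 silver × 2.965 = 229.83016635 copper
229.83016635 copper × 0.4182 = 96.11497556757 zinc

96.115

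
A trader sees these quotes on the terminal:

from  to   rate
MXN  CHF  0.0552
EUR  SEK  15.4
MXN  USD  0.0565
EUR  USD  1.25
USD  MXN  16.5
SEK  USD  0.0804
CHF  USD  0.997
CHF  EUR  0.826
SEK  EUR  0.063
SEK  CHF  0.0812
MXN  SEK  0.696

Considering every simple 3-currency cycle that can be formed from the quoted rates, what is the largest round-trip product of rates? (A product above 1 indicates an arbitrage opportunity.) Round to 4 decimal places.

1.0329

EUR→SEK→CHF→EUR: 15.4 × 0.0812 × 0.826 = 1.03290
MXN→SEK→USD→MXN: 0.696 × 0.0804 × 16.5 = 0.92331
MXN→CHF→USD→MXN: 0.0552 × 0.997 × 16.5 = 0.90807
Maximum is EUR→SEK→CHF→EUR at 1.0329; arbitrage exists.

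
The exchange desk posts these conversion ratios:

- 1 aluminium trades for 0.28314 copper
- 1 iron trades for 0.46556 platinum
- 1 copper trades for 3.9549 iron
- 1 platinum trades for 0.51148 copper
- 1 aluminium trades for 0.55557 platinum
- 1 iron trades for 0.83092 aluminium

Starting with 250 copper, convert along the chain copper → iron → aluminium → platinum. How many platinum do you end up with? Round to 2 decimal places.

456.43

250 copper × 3.9549 = 988.725 iron
988.725 iron × 0.83092 = 821.551377 aluminium
821.551377 aluminium × 0.55557 = 456.42929851989 platinum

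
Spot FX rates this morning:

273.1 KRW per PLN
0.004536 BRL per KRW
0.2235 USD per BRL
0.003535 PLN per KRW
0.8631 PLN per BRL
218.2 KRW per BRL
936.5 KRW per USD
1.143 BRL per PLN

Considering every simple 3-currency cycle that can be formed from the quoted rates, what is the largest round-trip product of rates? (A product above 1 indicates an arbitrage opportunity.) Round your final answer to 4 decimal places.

PLN→KRW→BRL→PLN: 273.1 × 0.004536 × 0.8631 = 1.06919
BRL→USD→KRW→BRL: 0.2235 × 936.5 × 0.004536 = 0.94942
PLN→BRL→KRW→PLN: 1.143 × 218.2 × 0.003535 = 0.88164
Maximum is PLN→KRW→BRL→PLN at 1.0692; arbitrage exists.

1.0692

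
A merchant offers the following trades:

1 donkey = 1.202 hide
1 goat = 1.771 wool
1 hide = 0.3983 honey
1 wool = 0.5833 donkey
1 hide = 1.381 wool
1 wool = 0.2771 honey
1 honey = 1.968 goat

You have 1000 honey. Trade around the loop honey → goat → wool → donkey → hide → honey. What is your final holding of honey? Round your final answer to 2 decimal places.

1000 honey × 1.968 = 1968 goat
1968 goat × 1.771 = 3485.328 wool
3485.328 wool × 0.5833 = 2032.9918224 donkey
2032.9918224 donkey × 1.202 = 2443.6561705248 hide
2443.6561705248 hide × 0.3983 = 973.30825272002784 honey

973.31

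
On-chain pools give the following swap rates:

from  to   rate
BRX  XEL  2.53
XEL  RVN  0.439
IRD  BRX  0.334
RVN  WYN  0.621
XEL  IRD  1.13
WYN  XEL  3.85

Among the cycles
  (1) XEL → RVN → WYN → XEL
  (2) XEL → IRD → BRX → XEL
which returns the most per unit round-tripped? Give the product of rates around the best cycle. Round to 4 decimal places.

1.0496

(1) 0.439 × 0.621 × 3.85 = 1.04958
(2) 1.13 × 0.334 × 2.53 = 0.95487
Highest is cycle (1) at 1.0496 (>1, arbitrage).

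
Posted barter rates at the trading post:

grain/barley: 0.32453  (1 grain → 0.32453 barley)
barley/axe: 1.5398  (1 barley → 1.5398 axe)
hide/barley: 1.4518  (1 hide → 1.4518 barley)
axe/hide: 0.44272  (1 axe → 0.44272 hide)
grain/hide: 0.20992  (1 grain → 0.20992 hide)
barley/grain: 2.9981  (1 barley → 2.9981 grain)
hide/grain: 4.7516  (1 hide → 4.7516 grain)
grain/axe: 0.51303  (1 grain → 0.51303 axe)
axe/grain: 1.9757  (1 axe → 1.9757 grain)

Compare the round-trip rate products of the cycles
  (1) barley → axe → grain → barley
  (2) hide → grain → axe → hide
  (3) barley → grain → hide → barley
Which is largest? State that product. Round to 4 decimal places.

(1) 1.5398 × 1.9757 × 0.32453 = 0.98728
(2) 4.7516 × 0.51303 × 0.44272 = 1.07922
(3) 2.9981 × 0.20992 × 1.4518 = 0.91371
Highest is cycle (2) at 1.0792 (>1, arbitrage).

1.0792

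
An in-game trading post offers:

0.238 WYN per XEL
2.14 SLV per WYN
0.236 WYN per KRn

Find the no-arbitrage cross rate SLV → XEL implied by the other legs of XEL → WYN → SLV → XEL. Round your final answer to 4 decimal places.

Known legs of the cycle: 0.238 × 2.14 = 0.50932
For no arbitrage the full-cycle product must be 1, so the missing rate is 1 / 0.50932 ≈ 1.963402.

1.9634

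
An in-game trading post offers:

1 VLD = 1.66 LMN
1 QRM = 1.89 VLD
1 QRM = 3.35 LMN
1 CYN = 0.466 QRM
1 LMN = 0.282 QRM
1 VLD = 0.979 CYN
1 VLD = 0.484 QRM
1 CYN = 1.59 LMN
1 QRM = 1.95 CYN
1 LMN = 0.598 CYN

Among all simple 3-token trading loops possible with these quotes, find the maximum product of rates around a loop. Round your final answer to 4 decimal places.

0.9335

CYN→QRM→LMN→CYN: 0.466 × 3.35 × 0.598 = 0.93354
LMN→QRM→VLD→LMN: 0.282 × 1.89 × 1.66 = 0.88475
CYN→LMN→QRM→CYN: 1.59 × 0.282 × 1.95 = 0.87434
CYN→QRM→VLD→CYN: 0.466 × 1.89 × 0.979 = 0.86224
Maximum is CYN→QRM→LMN→CYN at 0.9335; no arbitrage — every cycle loses value.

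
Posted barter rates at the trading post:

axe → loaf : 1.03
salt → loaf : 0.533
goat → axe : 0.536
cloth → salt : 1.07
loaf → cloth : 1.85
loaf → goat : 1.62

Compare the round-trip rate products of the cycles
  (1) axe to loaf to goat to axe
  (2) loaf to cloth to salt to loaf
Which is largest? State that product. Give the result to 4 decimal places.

(1) 1.03 × 1.62 × 0.536 = 0.89437
(2) 1.85 × 1.07 × 0.533 = 1.05507
Highest is cycle (2) at 1.0551 (>1, arbitrage).

1.0551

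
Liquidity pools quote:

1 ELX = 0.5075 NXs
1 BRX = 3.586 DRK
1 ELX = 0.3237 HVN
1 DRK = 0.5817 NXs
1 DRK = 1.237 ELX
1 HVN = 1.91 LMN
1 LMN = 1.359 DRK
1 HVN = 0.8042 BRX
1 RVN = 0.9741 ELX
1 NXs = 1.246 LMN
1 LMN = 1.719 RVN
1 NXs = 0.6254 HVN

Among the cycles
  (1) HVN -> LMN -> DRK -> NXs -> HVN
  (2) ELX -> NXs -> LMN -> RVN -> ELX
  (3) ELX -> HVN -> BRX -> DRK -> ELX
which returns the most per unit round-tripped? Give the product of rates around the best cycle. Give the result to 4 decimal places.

1.1547

(1) 1.91 × 1.359 × 0.5817 × 0.6254 = 0.94430
(2) 0.5075 × 1.246 × 1.719 × 0.9741 = 1.05885
(3) 0.3237 × 0.8042 × 3.586 × 1.237 = 1.15475
Highest is cycle (3) at 1.1547 (>1, arbitrage).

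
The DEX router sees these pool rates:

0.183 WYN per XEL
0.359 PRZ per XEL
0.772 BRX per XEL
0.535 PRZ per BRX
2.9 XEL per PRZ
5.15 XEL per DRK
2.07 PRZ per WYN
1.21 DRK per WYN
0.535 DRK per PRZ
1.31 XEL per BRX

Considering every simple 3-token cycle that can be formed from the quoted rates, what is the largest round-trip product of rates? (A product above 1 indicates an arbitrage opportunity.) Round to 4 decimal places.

PRZ→XEL→BRX→PRZ: 2.9 × 0.772 × 0.535 = 1.19776
XEL→WYN→DRK→XEL: 0.183 × 1.21 × 5.15 = 1.14036
PRZ→XEL→WYN→PRZ: 2.9 × 0.183 × 2.07 = 1.09855
PRZ→DRK→XEL→PRZ: 0.535 × 5.15 × 0.359 = 0.98913
Maximum is PRZ→XEL→BRX→PRZ at 1.1978; arbitrage exists.

1.1978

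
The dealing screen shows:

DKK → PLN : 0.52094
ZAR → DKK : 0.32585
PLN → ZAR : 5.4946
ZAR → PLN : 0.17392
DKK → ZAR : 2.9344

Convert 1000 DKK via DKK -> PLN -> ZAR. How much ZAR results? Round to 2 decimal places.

1000 DKK × 0.52094 = 520.94 PLN
520.94 PLN × 5.4946 = 2862.356924 ZAR

2862.36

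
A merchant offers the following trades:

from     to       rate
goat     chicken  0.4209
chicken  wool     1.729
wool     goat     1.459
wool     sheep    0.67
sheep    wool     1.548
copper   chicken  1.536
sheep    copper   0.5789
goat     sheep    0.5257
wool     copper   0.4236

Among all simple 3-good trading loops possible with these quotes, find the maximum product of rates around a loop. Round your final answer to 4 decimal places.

wool→goat→sheep→wool: 1.459 × 0.5257 × 1.548 = 1.18731
wool→copper→chicken→wool: 0.4236 × 1.536 × 1.729 = 1.12497
wool→goat→chicken→wool: 1.459 × 0.4209 × 1.729 = 1.06177
Maximum is wool→goat→sheep→wool at 1.1873; arbitrage exists.

1.1873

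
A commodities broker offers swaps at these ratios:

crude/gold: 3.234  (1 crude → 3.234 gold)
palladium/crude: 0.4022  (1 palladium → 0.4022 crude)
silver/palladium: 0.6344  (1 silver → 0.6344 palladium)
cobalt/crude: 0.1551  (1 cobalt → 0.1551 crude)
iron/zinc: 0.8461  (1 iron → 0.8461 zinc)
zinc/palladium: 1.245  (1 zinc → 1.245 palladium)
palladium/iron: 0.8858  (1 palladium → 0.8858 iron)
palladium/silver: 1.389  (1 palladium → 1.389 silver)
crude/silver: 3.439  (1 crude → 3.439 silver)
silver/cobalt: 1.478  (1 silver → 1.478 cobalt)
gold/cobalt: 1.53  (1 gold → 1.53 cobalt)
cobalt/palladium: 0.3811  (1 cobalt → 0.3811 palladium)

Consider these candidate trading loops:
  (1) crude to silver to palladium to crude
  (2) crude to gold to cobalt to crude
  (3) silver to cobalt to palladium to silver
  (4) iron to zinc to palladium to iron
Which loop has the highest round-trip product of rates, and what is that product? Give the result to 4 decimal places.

(1) 3.439 × 0.6344 × 0.4022 = 0.87748
(2) 3.234 × 1.53 × 0.1551 = 0.76744
(3) 1.478 × 0.3811 × 1.389 = 0.78238
(4) 0.8461 × 1.245 × 0.8858 = 0.93310
Highest is cycle (4) at 0.9331 (≤1, no arbitrage).

0.9331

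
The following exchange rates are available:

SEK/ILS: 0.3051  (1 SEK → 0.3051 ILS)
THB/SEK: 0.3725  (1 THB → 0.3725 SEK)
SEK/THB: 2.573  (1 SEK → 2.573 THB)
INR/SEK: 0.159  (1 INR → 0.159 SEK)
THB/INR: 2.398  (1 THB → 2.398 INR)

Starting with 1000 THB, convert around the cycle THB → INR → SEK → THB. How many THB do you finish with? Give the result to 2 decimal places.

1000 THB × 2.398 = 2398 INR
2398 INR × 0.159 = 381.282 SEK
381.282 SEK × 2.573 = 981.038586 THB

981.04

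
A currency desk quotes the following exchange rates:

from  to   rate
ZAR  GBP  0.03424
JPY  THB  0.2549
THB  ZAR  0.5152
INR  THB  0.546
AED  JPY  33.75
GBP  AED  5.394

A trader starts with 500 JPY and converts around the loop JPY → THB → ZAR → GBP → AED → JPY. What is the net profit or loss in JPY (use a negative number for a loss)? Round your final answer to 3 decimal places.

-90.707

500 JPY × 0.2549 = 127.45 THB
127.45 THB × 0.5152 = 65.66224 ZAR
65.66224 ZAR × 0.03424 = 2.2482750976 GBP
2.2482750976 GBP × 5.394 = 12.1271958764544 AED
12.1271958764544 AED × 33.75 = 409.292860830336 JPY
Net change: 409.292860830336 − 500 = -90.707139169664 JPY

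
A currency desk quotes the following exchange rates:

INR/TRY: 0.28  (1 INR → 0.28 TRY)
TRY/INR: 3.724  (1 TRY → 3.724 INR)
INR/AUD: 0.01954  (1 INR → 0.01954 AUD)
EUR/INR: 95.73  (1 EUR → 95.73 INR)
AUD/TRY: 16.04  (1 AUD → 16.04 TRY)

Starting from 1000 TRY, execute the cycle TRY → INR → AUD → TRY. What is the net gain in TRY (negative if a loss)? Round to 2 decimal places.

1000 TRY × 3.724 = 3724 INR
3724 INR × 0.01954 = 72.76696 AUD
72.76696 AUD × 16.04 = 1167.1820384 TRY
Net change: 1167.1820384 − 1000 = 167.1820384 TRY

167.18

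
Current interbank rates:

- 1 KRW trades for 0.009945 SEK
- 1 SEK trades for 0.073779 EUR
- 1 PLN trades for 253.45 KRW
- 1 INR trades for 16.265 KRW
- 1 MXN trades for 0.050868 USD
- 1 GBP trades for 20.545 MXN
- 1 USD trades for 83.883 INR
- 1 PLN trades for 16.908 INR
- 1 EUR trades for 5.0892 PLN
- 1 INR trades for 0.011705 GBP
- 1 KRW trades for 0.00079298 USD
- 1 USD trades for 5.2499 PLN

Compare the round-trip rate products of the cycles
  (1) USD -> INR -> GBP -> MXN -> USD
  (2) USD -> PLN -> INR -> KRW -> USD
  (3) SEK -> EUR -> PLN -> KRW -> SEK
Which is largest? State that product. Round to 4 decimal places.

(1) 83.883 × 0.011705 × 20.545 × 0.050868 = 1.02612
(2) 5.2499 × 16.908 × 16.265 × 0.00079298 = 1.14488
(3) 0.073779 × 5.0892 × 253.45 × 0.009945 = 0.94641
Highest is cycle (2) at 1.1449 (>1, arbitrage).

1.1449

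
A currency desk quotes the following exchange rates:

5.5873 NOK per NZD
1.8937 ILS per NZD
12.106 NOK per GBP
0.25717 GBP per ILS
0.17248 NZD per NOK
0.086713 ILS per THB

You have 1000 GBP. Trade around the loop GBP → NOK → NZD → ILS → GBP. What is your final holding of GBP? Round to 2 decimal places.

1016.88

1000 GBP × 12.106 = 12106 NOK
12106 NOK × 0.17248 = 2088.04288 NZD
2088.04288 NZD × 1.8937 = 3954.126801856 ILS
3954.126801856 ILS × 0.25717 = 1016.88278963330752 GBP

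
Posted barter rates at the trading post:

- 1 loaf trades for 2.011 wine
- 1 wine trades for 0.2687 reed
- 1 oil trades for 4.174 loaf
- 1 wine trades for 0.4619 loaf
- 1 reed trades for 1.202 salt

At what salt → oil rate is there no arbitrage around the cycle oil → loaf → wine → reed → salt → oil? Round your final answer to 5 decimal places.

Known legs of the cycle: 4.174 × 2.011 × 0.2687 × 1.202 = 2.7110445195436
For no arbitrage the full-cycle product must be 1, so the missing rate is 1 / 2.7110445195436 ≈ 0.3688615.

0.36886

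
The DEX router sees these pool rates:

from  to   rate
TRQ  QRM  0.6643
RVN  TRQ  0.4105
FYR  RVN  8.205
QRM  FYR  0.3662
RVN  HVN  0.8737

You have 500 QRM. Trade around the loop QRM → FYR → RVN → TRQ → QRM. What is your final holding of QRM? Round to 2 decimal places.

500 QRM × 0.3662 = 183.1 FYR
183.1 FYR × 8.205 = 1502.3355 RVN
1502.3355 RVN × 0.4105 = 616.70872275 TRQ
616.70872275 TRQ × 0.6643 = 409.679604522825 QRM

409.68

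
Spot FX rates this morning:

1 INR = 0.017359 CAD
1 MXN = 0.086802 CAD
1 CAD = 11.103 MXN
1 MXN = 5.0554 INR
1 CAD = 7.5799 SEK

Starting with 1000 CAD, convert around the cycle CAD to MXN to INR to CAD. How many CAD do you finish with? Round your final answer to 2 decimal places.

1000 CAD × 11.103 = 11103 MXN
11103 MXN × 5.0554 = 56130.1062 INR
56130.1062 INR × 0.017359 = 974.3625135258 CAD

974.36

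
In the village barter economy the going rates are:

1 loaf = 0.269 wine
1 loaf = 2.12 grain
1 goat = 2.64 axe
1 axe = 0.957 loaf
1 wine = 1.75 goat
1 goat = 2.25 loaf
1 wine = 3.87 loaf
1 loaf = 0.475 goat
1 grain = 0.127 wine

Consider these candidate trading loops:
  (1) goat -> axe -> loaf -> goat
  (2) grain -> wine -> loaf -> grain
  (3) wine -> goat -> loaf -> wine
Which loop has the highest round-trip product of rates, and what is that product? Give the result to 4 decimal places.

(1) 2.64 × 0.957 × 0.475 = 1.20008
(2) 0.127 × 3.87 × 2.12 = 1.04196
(3) 1.75 × 2.25 × 0.269 = 1.05919
Highest is cycle (1) at 1.2001 (>1, arbitrage).

1.2001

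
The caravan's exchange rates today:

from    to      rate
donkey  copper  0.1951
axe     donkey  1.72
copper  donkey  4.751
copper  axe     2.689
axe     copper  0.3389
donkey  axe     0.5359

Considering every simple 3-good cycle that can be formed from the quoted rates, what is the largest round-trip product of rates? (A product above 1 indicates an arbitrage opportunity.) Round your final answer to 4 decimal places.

copper→axe→donkey→copper: 2.689 × 1.72 × 0.1951 = 0.90235
copper→donkey→axe→copper: 4.751 × 0.5359 × 0.3389 = 0.86286
Maximum is copper→axe→donkey→copper at 0.9024; no arbitrage — every cycle loses value.

0.9024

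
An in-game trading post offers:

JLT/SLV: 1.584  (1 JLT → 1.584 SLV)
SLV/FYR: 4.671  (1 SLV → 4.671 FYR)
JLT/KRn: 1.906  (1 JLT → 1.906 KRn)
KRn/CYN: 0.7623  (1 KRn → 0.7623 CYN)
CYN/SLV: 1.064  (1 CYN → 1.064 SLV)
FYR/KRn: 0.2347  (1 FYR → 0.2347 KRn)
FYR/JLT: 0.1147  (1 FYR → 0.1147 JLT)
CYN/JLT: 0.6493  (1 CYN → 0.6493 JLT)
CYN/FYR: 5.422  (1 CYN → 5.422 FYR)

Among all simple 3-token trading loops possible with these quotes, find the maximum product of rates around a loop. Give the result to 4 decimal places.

CYN→FYR→KRn→CYN: 5.422 × 0.2347 × 0.7623 = 0.97006
JLT→KRn→CYN→JLT: 1.906 × 0.7623 × 0.6493 = 0.94340
JLT→SLV→FYR→JLT: 1.584 × 4.671 × 0.1147 = 0.84865
Maximum is CYN→FYR→KRn→CYN at 0.9701; no arbitrage — every cycle loses value.

0.9701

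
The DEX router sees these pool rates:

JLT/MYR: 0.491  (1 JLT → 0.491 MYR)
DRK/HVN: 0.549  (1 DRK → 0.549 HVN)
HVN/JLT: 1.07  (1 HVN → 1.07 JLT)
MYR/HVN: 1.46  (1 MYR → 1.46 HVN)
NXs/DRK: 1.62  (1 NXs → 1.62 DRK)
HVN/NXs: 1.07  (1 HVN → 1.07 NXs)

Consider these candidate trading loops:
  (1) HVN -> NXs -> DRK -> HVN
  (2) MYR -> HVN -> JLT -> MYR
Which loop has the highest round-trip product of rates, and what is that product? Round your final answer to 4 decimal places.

0.9516

(1) 1.07 × 1.62 × 0.549 = 0.95164
(2) 1.46 × 1.07 × 0.491 = 0.76704
Highest is cycle (1) at 0.9516 (≤1, no arbitrage).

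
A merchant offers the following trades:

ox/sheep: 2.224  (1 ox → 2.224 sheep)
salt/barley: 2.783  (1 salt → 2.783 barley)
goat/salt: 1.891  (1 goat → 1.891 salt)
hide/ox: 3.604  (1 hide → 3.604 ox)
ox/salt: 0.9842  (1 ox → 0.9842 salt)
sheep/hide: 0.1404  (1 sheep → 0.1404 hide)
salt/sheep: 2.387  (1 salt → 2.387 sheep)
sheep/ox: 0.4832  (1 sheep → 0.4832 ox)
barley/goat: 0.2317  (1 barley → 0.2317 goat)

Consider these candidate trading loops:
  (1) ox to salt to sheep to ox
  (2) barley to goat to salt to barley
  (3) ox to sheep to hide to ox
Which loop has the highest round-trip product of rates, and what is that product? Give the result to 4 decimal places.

(1) 0.9842 × 2.387 × 0.4832 = 1.13517
(2) 0.2317 × 1.891 × 2.783 = 1.21936
(3) 2.224 × 0.1404 × 3.604 = 1.12535
Highest is cycle (2) at 1.2194 (>1, arbitrage).

1.2194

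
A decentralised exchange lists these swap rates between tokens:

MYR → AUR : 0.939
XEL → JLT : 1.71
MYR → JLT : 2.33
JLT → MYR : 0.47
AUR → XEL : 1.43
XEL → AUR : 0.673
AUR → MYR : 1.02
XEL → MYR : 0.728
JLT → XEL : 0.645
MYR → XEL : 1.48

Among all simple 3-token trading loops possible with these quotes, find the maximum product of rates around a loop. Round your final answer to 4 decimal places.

MYR→XEL→JLT→MYR: 1.48 × 1.71 × 0.47 = 1.18948
MYR→JLT→XEL→MYR: 2.33 × 0.645 × 0.728 = 1.09407
MYR→XEL→AUR→MYR: 1.48 × 0.673 × 1.02 = 1.01596
MYR→AUR→XEL→MYR: 0.939 × 1.43 × 0.728 = 0.97754
Maximum is MYR→XEL→JLT→MYR at 1.1895; arbitrage exists.

1.1895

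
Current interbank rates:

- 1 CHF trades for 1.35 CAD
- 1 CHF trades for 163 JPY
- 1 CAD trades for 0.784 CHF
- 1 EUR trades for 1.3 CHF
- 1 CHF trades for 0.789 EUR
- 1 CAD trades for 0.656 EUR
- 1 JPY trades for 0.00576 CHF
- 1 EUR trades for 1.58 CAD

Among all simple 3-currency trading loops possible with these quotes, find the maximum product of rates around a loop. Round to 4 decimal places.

EUR→CHF→CAD→EUR: 1.3 × 1.35 × 0.656 = 1.15128
EUR→CAD→CHF→EUR: 1.58 × 0.784 × 0.789 = 0.97735
Maximum is EUR→CHF→CAD→EUR at 1.1513; arbitrage exists.

1.1513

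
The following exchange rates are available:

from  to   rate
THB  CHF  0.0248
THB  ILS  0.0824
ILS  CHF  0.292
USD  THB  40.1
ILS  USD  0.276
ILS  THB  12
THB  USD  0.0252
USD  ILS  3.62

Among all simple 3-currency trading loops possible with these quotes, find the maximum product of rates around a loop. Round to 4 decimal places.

1.0947

ILS→THB→USD→ILS: 12 × 0.0252 × 3.62 = 1.09469
ILS→USD→THB→ILS: 0.276 × 40.1 × 0.0824 = 0.91197
Maximum is ILS→THB→USD→ILS at 1.0947; arbitrage exists.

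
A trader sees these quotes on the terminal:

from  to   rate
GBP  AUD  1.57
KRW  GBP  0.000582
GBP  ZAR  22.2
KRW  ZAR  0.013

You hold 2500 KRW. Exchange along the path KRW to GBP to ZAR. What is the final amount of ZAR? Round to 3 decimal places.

2500 KRW × 0.000582 = 1.455 GBP
1.455 GBP × 22.2 = 32.301 ZAR

32.301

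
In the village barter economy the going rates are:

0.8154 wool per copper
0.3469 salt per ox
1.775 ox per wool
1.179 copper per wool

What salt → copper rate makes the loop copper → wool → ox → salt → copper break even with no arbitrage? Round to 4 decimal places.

1.9917

Known legs of the cycle: 0.8154 × 1.775 × 0.3469 = 0.5020805115
For no arbitrage the full-cycle product must be 1, so the missing rate is 1 / 0.5020805115 ≈ 1.991712.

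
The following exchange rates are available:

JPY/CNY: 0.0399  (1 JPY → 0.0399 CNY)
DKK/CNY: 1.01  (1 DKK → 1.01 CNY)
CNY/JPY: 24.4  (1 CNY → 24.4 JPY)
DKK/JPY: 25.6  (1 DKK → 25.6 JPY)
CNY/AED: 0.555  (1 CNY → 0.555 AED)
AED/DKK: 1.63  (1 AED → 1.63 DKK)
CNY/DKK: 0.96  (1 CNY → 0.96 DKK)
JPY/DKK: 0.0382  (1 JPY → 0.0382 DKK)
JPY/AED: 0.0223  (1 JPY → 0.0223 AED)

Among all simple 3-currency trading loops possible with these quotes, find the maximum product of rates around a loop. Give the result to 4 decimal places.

0.9806

CNY→DKK→JPY→CNY: 0.96 × 25.6 × 0.0399 = 0.98058
CNY→JPY→DKK→CNY: 24.4 × 0.0382 × 1.01 = 0.94140
AED→DKK→JPY→AED: 1.63 × 25.6 × 0.0223 = 0.93053
AED→DKK→CNY→AED: 1.63 × 1.01 × 0.555 = 0.91370
Maximum is CNY→DKK→JPY→CNY at 0.9806; no arbitrage — every cycle loses value.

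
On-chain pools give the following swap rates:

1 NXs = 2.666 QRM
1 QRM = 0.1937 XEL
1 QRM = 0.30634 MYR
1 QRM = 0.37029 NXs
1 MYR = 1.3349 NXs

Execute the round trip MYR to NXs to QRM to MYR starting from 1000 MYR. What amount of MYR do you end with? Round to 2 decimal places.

1090.22

1000 MYR × 1.3349 = 1334.9 NXs
1334.9 NXs × 2.666 = 3558.8434 QRM
3558.8434 QRM × 0.30634 = 1090.216087156 MYR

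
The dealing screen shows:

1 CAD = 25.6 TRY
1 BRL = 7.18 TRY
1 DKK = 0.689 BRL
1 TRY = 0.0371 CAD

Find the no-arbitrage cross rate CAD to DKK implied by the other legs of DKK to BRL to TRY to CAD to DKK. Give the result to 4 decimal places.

Known legs of the cycle: 0.689 × 7.18 × 0.0371 = 0.183534442
For no arbitrage the full-cycle product must be 1, so the missing rate is 1 / 0.183534442 ≈ 5.448569.

5.4486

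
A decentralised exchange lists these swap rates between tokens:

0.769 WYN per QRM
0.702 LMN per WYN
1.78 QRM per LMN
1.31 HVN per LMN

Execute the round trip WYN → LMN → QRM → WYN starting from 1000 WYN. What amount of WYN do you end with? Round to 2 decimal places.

1000 WYN × 0.702 = 702 LMN
702 LMN × 1.78 = 1249.56 QRM
1249.56 QRM × 0.769 = 960.91164 WYN

960.91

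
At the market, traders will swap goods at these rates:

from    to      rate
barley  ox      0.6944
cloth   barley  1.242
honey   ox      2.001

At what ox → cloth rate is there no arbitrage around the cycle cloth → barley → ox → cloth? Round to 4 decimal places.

Known legs of the cycle: 1.242 × 0.6944 = 0.8624448
For no arbitrage the full-cycle product must be 1, so the missing rate is 1 / 0.8624448 ≈ 1.159494.

1.1595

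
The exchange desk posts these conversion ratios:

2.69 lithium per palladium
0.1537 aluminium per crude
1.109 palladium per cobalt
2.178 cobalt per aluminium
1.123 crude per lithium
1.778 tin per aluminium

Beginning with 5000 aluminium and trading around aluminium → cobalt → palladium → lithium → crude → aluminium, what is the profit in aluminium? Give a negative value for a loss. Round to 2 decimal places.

5000 aluminium × 2.178 = 10890 cobalt
10890 cobalt × 1.109 = 12077.01 palladium
12077.01 palladium × 2.69 = 32487.1569 lithium
32487.1569 lithium × 1.123 = 36483.0771987 crude
36483.0771987 crude × 0.1537 = 5607.44896544019 aluminium
Net change: 5607.44896544019 − 5000 = 607.44896544019 aluminium

607.45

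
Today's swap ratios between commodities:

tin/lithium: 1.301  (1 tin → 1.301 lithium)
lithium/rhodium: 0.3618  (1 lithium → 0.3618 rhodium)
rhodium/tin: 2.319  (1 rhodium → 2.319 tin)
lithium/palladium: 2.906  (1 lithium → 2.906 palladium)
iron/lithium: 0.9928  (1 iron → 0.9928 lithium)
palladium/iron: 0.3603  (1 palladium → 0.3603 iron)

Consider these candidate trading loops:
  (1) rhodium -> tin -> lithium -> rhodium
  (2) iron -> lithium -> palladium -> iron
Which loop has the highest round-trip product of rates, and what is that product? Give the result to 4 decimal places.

(1) 2.319 × 1.301 × 0.3618 = 1.09156
(2) 0.9928 × 2.906 × 0.3603 = 1.03949
Highest is cycle (1) at 1.0916 (>1, arbitrage).

1.0916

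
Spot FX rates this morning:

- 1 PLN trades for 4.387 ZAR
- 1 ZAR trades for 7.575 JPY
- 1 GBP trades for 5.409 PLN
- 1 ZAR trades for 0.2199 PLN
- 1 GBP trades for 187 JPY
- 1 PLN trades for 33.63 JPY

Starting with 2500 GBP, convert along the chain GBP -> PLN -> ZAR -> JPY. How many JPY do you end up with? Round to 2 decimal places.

449373.30

2500 GBP × 5.409 = 13522.5 PLN
13522.5 PLN × 4.387 = 59323.2075 ZAR
59323.2075 ZAR × 7.575 = 449373.2968125 JPY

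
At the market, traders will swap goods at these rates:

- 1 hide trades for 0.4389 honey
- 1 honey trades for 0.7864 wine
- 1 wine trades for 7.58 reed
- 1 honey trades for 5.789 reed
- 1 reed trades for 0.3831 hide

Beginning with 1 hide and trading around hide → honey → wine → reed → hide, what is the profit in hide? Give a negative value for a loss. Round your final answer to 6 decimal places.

1 hide × 0.4389 = 0.4389 honey
0.4389 honey × 0.7864 = 0.34515096 wine
0.34515096 wine × 7.58 = 2.6162442768 reed
2.6162442768 reed × 0.3831 = 1.00228318244208 hide
Net change: 1.00228318244208 − 1 = 0.00228318244208 hide

0.002283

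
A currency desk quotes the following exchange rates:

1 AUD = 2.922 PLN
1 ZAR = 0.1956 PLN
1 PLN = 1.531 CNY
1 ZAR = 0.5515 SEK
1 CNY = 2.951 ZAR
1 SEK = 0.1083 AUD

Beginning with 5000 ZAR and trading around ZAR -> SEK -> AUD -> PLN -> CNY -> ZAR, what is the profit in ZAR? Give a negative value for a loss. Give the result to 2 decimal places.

-1057.53

5000 ZAR × 0.5515 = 2757.5 SEK
2757.5 SEK × 0.1083 = 298.63725 AUD
298.63725 AUD × 2.922 = 872.6180445 PLN
872.6180445 PLN × 1.531 = 1335.9782261295 CNY
1335.9782261295 CNY × 2.951 = 3942.4717453081545 ZAR
Net change: 3942.4717453081545 − 5000 = -1057.5282546918455 ZAR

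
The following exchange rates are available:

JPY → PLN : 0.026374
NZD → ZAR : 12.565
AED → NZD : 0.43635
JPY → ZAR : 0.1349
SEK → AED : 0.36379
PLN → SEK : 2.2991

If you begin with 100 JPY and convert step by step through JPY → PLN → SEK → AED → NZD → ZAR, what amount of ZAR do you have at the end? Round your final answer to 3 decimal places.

12.094

100 JPY × 0.026374 = 2.6374 PLN
2.6374 PLN × 2.2991 = 6.06364634 SEK
6.06364634 SEK × 0.36379 = 2.2058939020286 AED
2.2058939020286 AED × 0.43635 = 0.96254180415017961 NZD
0.96254180415017961 NZD × 12.565 = 12.09433776914700679965 ZAR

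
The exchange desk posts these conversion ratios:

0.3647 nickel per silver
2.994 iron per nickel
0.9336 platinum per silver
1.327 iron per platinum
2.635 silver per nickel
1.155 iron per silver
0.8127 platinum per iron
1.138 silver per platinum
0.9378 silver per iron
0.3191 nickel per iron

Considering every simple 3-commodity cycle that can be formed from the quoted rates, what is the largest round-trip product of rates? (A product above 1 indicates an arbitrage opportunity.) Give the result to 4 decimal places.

iron→silver→platinum→iron: 0.9378 × 0.9336 × 1.327 = 1.16183
iron→platinum→silver→iron: 0.8127 × 1.138 × 1.155 = 1.06820
iron→silver→nickel→iron: 0.9378 × 0.3647 × 2.994 = 1.02399
iron→nickel→silver→iron: 0.3191 × 2.635 × 1.155 = 0.97116
Maximum is iron→silver→platinum→iron at 1.1618; arbitrage exists.

1.1618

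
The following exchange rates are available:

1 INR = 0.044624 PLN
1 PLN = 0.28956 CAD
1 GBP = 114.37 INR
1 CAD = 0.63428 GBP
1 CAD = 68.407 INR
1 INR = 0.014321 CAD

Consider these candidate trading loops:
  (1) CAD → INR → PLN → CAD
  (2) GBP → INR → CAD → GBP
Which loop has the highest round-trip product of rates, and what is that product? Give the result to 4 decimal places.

(1) 68.407 × 0.044624 × 0.28956 = 0.88391
(2) 114.37 × 0.014321 × 0.63428 = 1.03888
Highest is cycle (2) at 1.0389 (>1, arbitrage).

1.0389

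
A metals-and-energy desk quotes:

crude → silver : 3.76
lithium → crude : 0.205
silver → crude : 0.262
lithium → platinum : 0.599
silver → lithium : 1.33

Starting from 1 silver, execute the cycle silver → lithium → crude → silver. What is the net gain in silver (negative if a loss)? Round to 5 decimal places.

0.02516

1 silver × 1.33 = 1.33 lithium
1.33 lithium × 0.205 = 0.27265 crude
0.27265 crude × 3.76 = 1.025164 silver
Net change: 1.025164 − 1 = 0.025164 silver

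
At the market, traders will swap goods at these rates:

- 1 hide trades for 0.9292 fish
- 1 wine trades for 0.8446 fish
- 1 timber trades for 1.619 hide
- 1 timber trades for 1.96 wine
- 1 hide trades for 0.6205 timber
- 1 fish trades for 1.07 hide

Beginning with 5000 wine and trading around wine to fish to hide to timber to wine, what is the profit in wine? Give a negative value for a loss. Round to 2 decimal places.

495.44

5000 wine × 0.8446 = 4223 fish
4223 fish × 1.07 = 4518.61 hide
4518.61 hide × 0.6205 = 2803.797505 timber
2803.797505 timber × 1.96 = 5495.4431098 wine
Net change: 5495.4431098 − 5000 = 495.4431098 wine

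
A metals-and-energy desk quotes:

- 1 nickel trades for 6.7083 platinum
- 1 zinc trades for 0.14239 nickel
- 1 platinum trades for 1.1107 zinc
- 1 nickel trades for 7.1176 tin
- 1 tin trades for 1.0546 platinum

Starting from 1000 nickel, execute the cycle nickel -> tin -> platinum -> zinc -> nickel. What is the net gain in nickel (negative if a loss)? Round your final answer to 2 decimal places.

1000 nickel × 7.1176 = 7117.6 tin
7117.6 tin × 1.0546 = 7506.22096 platinum
7506.22096 platinum × 1.1107 = 8337.159620272 zinc
8337.159620272 zinc × 0.14239 = 1187.12815833053008 nickel
Net change: 1187.12815833053008 − 1000 = 187.12815833053008 nickel

187.13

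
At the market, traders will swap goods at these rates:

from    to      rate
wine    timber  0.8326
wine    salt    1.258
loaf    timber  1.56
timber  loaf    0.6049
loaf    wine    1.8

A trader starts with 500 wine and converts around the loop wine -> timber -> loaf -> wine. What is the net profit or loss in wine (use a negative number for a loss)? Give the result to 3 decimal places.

500 wine × 0.8326 = 416.3 timber
416.3 timber × 0.6049 = 251.81987 loaf
251.81987 loaf × 1.8 = 453.275766 wine
Net change: 453.275766 − 500 = -46.724234 wine

-46.724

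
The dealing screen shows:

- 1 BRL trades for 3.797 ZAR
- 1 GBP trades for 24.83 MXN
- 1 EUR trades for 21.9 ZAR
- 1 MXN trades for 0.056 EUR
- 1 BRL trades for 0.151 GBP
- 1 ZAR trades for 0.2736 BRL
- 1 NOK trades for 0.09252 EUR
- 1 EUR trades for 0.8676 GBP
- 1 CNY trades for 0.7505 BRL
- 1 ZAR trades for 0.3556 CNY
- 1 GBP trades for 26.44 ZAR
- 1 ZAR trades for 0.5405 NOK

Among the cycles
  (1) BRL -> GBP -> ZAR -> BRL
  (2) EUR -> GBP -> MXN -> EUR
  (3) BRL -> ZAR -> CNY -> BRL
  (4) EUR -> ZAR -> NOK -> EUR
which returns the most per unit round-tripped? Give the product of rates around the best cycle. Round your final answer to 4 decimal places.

1.2064

(1) 0.151 × 26.44 × 0.2736 = 1.09233
(2) 0.8676 × 24.83 × 0.056 = 1.20638
(3) 3.797 × 0.3556 × 0.7505 = 1.01334
(4) 21.9 × 0.5405 × 0.09252 = 1.09515
Highest is cycle (2) at 1.2064 (>1, arbitrage).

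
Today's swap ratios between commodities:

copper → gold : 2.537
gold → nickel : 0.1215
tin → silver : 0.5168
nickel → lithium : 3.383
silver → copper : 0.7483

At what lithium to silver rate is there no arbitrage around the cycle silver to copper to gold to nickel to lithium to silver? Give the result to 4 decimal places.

1.2815

Known legs of the cycle: 0.7483 × 2.537 × 0.1215 × 3.383 = 0.78032314417995
For no arbitrage the full-cycle product must be 1, so the missing rate is 1 / 0.78032314417995 ≈ 1.281520.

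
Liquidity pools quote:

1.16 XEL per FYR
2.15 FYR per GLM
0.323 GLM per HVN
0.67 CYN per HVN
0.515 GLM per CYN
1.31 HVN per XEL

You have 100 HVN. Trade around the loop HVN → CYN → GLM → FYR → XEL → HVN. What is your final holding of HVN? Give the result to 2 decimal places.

100 HVN × 0.67 = 67 CYN
67 CYN × 0.515 = 34.505 GLM
34.505 GLM × 2.15 = 74.18575 FYR
74.18575 FYR × 1.16 = 86.05547 XEL
86.05547 XEL × 1.31 = 112.7326657 HVN

112.73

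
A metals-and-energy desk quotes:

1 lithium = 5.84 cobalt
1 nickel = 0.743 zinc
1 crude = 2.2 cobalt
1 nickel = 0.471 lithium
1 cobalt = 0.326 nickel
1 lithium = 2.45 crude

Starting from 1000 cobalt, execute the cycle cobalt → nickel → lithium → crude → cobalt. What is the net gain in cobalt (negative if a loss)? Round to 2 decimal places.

-172.39

1000 cobalt × 0.326 = 326 nickel
326 nickel × 0.471 = 153.546 lithium
153.546 lithium × 2.45 = 376.1877 crude
376.1877 crude × 2.2 = 827.61294 cobalt
Net change: 827.61294 − 1000 = -172.38706 cobalt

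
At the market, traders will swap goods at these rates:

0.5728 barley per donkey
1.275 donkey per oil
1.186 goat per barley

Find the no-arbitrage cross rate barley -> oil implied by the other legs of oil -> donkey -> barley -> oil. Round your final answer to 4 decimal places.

1.3693

Known legs of the cycle: 1.275 × 0.5728 = 0.73032
For no arbitrage the full-cycle product must be 1, so the missing rate is 1 / 0.73032 ≈ 1.369263.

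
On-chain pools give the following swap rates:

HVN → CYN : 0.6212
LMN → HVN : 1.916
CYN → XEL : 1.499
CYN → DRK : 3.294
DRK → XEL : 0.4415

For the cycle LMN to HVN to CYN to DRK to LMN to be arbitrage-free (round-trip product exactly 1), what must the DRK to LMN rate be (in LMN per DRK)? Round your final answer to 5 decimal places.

Known legs of the cycle: 1.916 × 0.6212 × 3.294 = 3.9205820448
For no arbitrage the full-cycle product must be 1, so the missing rate is 1 / 3.9205820448 ≈ 0.2550642.

0.25506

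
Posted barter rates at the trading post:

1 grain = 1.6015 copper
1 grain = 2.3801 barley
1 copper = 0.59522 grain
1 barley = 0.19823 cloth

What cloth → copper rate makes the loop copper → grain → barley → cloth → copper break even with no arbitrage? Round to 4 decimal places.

Known legs of the cycle: 0.59522 × 2.3801 × 0.19823 = 0.28082909527406
For no arbitrage the full-cycle product must be 1, so the missing rate is 1 / 0.28082909527406 ≈ 3.560885.

3.5609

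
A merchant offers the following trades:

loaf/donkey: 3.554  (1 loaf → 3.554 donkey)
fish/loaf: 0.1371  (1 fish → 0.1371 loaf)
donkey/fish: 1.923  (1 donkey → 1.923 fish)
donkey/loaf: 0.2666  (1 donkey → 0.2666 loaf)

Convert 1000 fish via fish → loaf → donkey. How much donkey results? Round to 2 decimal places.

1000 fish × 0.1371 = 137.1 loaf
137.1 loaf × 3.554 = 487.2534 donkey

487.25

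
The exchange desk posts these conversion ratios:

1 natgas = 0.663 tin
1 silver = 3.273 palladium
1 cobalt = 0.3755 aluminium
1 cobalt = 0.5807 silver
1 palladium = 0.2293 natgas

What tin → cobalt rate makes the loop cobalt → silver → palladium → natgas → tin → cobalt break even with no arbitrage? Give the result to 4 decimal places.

3.4609

Known legs of the cycle: 0.5807 × 3.273 × 0.2293 × 0.663 = 0.28894515354549
For no arbitrage the full-cycle product must be 1, so the missing rate is 1 / 0.28894515354549 ≈ 3.460864.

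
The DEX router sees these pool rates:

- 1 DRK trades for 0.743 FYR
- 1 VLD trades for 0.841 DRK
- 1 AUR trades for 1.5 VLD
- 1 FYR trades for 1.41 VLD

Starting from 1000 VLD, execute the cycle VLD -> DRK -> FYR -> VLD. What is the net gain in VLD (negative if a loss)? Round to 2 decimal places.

-118.94

1000 VLD × 0.841 = 841 DRK
841 DRK × 0.743 = 624.863 FYR
624.863 FYR × 1.41 = 881.05683 VLD
Net change: 881.05683 − 1000 = -118.94317 VLD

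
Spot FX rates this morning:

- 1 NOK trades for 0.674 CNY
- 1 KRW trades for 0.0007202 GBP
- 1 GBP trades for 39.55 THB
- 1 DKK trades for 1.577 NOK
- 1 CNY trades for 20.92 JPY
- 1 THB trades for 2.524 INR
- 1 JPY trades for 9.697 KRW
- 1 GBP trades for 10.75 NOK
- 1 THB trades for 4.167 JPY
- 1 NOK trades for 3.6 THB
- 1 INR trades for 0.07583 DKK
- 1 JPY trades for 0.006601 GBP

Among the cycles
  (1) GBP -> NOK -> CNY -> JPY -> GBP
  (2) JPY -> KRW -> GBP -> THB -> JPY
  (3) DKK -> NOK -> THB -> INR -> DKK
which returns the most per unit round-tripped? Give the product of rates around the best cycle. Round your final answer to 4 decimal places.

1.1510

(1) 10.75 × 0.674 × 20.92 × 0.006601 = 1.00055
(2) 9.697 × 0.0007202 × 39.55 × 4.167 = 1.15096
(3) 1.577 × 3.6 × 2.524 × 0.07583 = 1.08659
Highest is cycle (2) at 1.1510 (>1, arbitrage).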